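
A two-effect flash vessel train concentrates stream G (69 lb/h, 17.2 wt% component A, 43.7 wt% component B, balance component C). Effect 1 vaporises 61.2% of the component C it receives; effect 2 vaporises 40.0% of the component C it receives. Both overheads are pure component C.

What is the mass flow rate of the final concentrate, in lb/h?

48.3 lb/h

component C in feed = 69×0.391 = 26.979 lb/h.
After stage 1: component C left = (1−0.612)×26.979 = 10.468; stream total = 52.489 lb/h.
After stage 2: component C left = (1−0.400)×10.468 = 6.2807; final concentrate = 48.302 lb/h.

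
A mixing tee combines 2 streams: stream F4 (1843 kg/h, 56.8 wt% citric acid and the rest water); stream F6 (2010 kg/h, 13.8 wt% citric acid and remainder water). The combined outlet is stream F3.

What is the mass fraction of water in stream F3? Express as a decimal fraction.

0.656

Total flow out = 1843 + 2010 = 3853 kg/h.
water in = 1843×0.432 + 2010×0.862 = 2528.8 kg/h.
water mass fraction in F3 = 2528.8/3853 = 0.656.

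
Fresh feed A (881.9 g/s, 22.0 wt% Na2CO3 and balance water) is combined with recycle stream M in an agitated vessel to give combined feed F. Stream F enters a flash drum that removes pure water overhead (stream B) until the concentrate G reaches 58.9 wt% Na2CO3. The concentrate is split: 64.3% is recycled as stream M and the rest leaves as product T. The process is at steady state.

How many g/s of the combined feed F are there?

1475 g/s

Overall Na2CO3 balance (none leaves overhead): Na2CO3 in fresh feed = Na2CO3 in product, i.e. 881.9×0.220 = (1−0.643)·G·0.589.
G = 194.02/(0.589×0.357) = 922.7 g/s.
Recycle M = 0.643×922.7 = 593.29 g/s.
Combined feed F = 881.9 + 593.29 = 1475.2 g/s.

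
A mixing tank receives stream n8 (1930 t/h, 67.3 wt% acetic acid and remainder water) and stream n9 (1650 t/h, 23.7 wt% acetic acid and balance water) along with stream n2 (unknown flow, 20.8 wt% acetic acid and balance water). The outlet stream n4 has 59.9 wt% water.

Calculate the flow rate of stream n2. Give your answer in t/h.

Let n2 be the unknown flow. Total out = 3580 + n2.
water balance: 1890.1 + 0.792·n2 = 0.599·(3580 + n2)
(0.792 − 0.599)·n2 = 0.599×3580 − 1890.1 = 254.36
n2 = 254.36 / 0.193 = 1317.9 t/h

1318 t/h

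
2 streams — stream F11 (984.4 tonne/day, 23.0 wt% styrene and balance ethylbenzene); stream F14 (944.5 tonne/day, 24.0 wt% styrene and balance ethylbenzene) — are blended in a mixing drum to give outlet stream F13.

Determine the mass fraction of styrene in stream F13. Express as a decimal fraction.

0.235

Total flow out = 984.4 + 944.5 = 1928.9 tonne/day.
styrene in = 984.4×0.230 + 944.5×0.240 = 453.09 tonne/day.
styrene mass fraction in F13 = 453.09/1928.9 = 0.235.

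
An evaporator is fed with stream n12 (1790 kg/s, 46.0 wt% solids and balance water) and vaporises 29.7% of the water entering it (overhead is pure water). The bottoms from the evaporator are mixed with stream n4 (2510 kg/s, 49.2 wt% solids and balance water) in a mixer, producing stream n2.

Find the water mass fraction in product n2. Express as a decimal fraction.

0.487

Vapour removed = 0.297×0.540×1790 = 287.08 kg/s; concentrate = 1502.9 kg/s.
water reaching the mixer = 679.52 (from concentrate) + 2510×0.508 = 1954.6 kg/s.
Product flow = 1502.9 + 2510 = 4012.9 kg/s; water fraction = 0.487.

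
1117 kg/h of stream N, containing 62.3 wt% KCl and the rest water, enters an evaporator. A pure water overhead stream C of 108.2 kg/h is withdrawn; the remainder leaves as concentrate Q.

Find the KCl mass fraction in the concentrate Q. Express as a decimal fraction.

KCl is not removed: 1117×0.623 = 695.89 kg/h of KCl enters Q.
Concentrate = 1117 − 108.2 = 1008.8 kg/h.
Mass fraction = 695.89/1008.8 = 0.6898.

0.6898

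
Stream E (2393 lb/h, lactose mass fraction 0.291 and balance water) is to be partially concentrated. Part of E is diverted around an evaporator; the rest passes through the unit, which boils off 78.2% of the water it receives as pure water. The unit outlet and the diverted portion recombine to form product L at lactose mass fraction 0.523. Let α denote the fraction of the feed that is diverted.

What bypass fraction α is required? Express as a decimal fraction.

0.200

All 2393×0.291 = 696.36 lb/h of lactose reaches L, so L = 696.36/0.523 = 1331.5 lb/h and vapour = 1061.5 lb/h.
The evaporator receives (1−α)·2393 of feed at 0.709 water and removes 0.782 of that water:
0.782×0.709×(1−α)×2393 = 1061.5
(1−α) = 1061.5/1326.8 = 0.8001;  α = 0.1999.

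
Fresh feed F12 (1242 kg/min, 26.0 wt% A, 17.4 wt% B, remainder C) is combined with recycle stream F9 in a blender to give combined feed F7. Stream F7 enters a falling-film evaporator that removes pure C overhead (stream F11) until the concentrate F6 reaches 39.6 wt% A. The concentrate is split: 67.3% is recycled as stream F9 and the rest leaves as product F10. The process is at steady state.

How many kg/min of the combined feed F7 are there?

2920 kg/min

Overall A balance (none leaves overhead): A in fresh feed = A in product, i.e. 1242×0.260 = (1−0.673)·F6·0.396.
F6 = 322.92/(0.396×0.327) = 2493.7 kg/min.
Recycle F9 = 0.673×2493.7 = 1678.3 kg/min.
Combined feed F7 = 1242 + 1678.3 = 2920.3 kg/min.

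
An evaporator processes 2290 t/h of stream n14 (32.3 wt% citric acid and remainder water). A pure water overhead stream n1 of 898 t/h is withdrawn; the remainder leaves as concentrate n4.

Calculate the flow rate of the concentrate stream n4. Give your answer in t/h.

1392 t/h

Concentrate = 2290 − 898 = 1392 t/h.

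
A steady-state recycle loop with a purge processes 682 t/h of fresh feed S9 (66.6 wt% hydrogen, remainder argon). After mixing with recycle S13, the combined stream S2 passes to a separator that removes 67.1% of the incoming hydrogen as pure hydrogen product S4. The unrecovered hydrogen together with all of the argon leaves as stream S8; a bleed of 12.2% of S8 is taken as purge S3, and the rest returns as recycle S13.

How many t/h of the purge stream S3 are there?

argon enters only via S9 and leaves only via the purge: 682×0.334 = 0.122×(argon in S8), and the separator passes all argon, so argon in S2 = argon in S8 = 1867.1 t/h.
hydrogen in S2: m_A = 682×0.666 + (1−0.122)·(1−0.671)·m_A, so m_A = 454.21/0.7111 = 638.71 t/h.
S8 = (1−0.671)×638.71 + 1867.1 = 2077.3 t/h.
Purge S3 = 0.122×2077.3 = 253.42 t/h.

253.4 t/h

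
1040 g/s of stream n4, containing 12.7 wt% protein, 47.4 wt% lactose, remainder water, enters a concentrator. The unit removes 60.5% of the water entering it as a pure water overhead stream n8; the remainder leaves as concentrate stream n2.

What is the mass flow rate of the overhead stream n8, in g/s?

water entering = 1040×0.399 = 414.96 g/s; overhead removed = 0.605×414.96 = 251.05 g/s.

251.1 g/s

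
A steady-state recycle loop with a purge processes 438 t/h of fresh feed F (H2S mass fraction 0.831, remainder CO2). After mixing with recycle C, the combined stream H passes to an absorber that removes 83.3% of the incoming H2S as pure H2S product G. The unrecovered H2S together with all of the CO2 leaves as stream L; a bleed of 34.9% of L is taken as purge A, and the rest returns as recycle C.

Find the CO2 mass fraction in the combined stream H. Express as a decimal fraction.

CO2 enters only via F and leaves only via the purge: 438×0.169 = 0.349×(CO2 in L), and the absorber passes all CO2, so CO2 in H = CO2 in L = 212.1 t/h.
H2S in H: m_A = 438×0.831 + (1−0.349)·(1−0.833)·m_A, so m_A = 363.98/0.8913 = 408.38 t/h.
H = 408.38 + 212.1 = 620.47 t/h.
CO2 fraction in H = 212.1/620.47 = 0.342.

0.342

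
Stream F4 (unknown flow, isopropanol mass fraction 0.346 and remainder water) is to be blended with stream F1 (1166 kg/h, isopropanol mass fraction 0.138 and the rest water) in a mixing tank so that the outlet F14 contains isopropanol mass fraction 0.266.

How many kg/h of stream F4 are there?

1866 kg/h

Let F4 be the unknown flow. Total out = 1166 + F4.
isopropanol balance: 160.91 + 0.346·F4 = 0.266·(1166 + F4)
(0.346 − 0.266)·F4 = 0.266×1166 − 160.91 = 149.25
F4 = 149.25 / 0.080 = 1865.6 kg/h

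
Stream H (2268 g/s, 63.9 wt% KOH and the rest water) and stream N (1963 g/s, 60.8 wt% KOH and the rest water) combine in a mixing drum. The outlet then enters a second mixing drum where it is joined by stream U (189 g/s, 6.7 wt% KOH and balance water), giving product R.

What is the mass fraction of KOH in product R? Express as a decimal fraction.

0.601

Overall, product flow = 4420 g/s.
KOH in = 2268×0.639 + 1963×0.608 + 189×0.067 = 2655.4 g/s.
KOH fraction in R = 0.601.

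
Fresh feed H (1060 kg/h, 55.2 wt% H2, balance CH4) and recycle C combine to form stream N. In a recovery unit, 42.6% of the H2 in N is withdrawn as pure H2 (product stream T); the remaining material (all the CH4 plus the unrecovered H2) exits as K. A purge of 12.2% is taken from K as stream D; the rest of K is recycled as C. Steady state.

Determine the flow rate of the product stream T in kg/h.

502.5 kg/h

H2 in N: m_A = 1060×0.552 + (1−0.122)·(1−0.426)·m_A, so m_A = 585.12/0.4960 = 1179.6 kg/h.
Product T = 0.426×1179.6 = 502.51 kg/h.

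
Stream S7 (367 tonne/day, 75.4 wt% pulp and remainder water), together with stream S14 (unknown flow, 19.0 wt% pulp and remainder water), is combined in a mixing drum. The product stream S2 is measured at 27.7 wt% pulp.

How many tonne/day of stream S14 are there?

2012 tonne/day

Let S14 be the unknown flow. Total out = 367 + S14.
pulp balance: 276.72 + 0.190·S14 = 0.277·(367 + S14)
(0.190 − 0.277)·S14 = 0.277×367 − 276.72 = -175.06
S14 = -175.06 / -0.087 = 2012.2 tonne/day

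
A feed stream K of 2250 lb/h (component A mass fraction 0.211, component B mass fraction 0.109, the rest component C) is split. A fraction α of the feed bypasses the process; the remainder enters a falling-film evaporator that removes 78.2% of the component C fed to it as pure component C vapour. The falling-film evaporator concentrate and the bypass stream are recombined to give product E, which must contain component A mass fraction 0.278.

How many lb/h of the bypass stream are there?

All 2250×0.211 = 474.75 lb/h of component A reaches E, so E = 474.75/0.278 = 1707.7 lb/h and vapour = 542.27 lb/h.
The evaporator receives (1−α)·2250 of feed at 0.680 component C and removes 0.782 of that component C:
0.782×0.680×(1−α)×2250 = 542.27
(1−α) = 542.27/1196.5 = 0.4532;  α = 0.5468.
Bypass flow = 0.5468×2250 = 1230.2 lb/h.

1230 lb/h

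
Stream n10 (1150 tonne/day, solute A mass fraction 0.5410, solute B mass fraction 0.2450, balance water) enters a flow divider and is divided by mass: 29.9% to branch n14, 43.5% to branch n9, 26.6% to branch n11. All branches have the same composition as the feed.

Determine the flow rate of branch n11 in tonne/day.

305.9 tonne/day

Branch n11 flow = 0.266×1150 = 305.9 tonne/day.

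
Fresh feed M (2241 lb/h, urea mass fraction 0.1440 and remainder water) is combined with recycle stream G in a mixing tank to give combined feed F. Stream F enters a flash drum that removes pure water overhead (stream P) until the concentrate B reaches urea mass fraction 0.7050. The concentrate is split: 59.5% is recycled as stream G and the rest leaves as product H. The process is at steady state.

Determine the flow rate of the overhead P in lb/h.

1783 lb/h

Overall urea balance (none leaves overhead): urea in fresh feed = urea in product, i.e. 2241×0.144 = (1−0.595)·B·0.705.
B = 322.7/(0.705×0.405) = 1130.2 lb/h.
Recycle G = 0.595×1130.2 = 672.48 lb/h.
Combined feed F = 2241 + 672.48 = 2913.5 lb/h.
Overhead P = F − B = 2913.5 − 1130.2 = 1783.3 lb/h.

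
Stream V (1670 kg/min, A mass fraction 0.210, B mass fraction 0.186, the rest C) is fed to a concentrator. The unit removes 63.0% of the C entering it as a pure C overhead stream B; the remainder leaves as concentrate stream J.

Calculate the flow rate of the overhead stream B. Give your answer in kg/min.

635.5 kg/min

C entering = 1670×0.604 = 1008.7 kg/min; overhead removed = 0.630×1008.7 = 635.47 kg/min.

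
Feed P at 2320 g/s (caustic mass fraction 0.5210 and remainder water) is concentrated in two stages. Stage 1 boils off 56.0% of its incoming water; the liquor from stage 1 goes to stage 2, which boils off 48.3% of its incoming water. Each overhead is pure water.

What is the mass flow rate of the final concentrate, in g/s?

water in feed = 2320×0.479 = 1111.3 g/s.
After stage 1: water left = (1−0.560)×1111.3 = 488.96; stream total = 1697.7 g/s.
After stage 2: water left = (1−0.483)×488.96 = 252.79; final concentrate = 1461.5 g/s.

1462 g/s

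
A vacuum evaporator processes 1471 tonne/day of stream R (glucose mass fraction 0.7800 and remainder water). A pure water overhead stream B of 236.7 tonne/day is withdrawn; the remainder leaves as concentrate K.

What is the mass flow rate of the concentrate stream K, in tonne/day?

Concentrate = 1471 − 236.7 = 1234.3 tonne/day.

1234 tonne/day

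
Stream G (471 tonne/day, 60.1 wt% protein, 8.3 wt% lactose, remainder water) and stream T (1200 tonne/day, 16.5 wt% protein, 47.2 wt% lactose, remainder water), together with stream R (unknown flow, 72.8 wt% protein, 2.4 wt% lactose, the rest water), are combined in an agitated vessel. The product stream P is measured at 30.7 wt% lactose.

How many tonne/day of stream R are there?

326.8 tonne/day

Let R be the unknown flow. Total out = 1671 + R.
lactose balance: 605.49 + 0.024·R = 0.307·(1671 + R)
(0.024 − 0.307)·R = 0.307×1671 − 605.49 = -92.496
R = -92.496 / -0.283 = 326.84 tonne/day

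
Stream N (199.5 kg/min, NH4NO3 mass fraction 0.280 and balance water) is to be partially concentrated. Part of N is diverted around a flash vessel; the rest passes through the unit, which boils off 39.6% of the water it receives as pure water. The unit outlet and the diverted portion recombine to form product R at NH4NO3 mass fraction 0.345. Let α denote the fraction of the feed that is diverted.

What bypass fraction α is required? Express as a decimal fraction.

All 199.5×0.280 = 55.86 kg/min of NH4NO3 reaches R, so R = 55.86/0.345 = 161.91 kg/min and vapour = 37.587 kg/min.
The evaporator receives (1−α)·199.5 of feed at 0.720 water and removes 0.396 of that water:
0.396×0.720×(1−α)×199.5 = 37.587
(1−α) = 37.587/56.881 = 0.6608;  α = 0.3392.

0.339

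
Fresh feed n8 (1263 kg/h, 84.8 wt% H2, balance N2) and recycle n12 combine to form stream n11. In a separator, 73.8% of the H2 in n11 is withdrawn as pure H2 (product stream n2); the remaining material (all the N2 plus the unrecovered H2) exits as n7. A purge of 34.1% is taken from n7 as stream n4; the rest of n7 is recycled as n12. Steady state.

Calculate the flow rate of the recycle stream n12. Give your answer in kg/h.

594.5 kg/h

N2 enters only via n8 and leaves only via the purge: 1263×0.152 = 0.341×(N2 in n7), and the separator passes all N2, so N2 in n11 = N2 in n7 = 562.98 kg/h.
H2 in n11: m_A = 1263×0.848 + (1−0.341)·(1−0.738)·m_A, so m_A = 1071/0.8273 = 1294.5 kg/h.
n7 = (1−0.738)×1294.5 + 562.98 = 902.15 kg/h.
Recycle n12 = (1−0.341)×902.15 = 594.52 kg/h.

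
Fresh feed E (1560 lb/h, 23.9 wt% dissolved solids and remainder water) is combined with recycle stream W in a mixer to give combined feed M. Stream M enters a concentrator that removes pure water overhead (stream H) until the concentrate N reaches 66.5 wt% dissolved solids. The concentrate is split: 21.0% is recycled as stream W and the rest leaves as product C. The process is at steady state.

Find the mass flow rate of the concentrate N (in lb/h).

709.7 lb/h

Overall dissolved solids balance (none leaves overhead): dissolved solids in fresh feed = dissolved solids in product, i.e. 1560×0.239 = (1−0.210)·N·0.665.
N = 372.84/(0.665×0.790) = 709.7 lb/h.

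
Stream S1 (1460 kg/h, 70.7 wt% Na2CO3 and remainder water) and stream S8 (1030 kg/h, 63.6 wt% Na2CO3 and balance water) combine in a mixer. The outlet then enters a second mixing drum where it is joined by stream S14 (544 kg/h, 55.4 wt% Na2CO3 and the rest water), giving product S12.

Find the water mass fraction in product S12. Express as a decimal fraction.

0.345

Overall, product flow = 3034 kg/h.
water in = 1460×0.293 + 1030×0.364 + 544×0.446 = 1045.3 kg/h.
water fraction in S12 = 0.345.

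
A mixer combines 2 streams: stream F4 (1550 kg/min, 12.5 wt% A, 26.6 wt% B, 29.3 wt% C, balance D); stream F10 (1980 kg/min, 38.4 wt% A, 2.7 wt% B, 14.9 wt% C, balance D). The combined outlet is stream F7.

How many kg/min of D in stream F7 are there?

D out = D in = 1550×0.316 + 1980×0.440 = 1361 kg/min.

1361 kg/min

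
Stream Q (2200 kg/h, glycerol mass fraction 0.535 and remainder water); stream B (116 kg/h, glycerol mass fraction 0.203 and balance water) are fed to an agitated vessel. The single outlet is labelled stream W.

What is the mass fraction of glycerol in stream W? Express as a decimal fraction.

0.518

Total flow out = 2200 + 116 = 2316 kg/h.
glycerol in = 2200×0.535 + 116×0.203 = 1200.5 kg/h.
glycerol mass fraction in W = 1200.5/2316 = 0.518.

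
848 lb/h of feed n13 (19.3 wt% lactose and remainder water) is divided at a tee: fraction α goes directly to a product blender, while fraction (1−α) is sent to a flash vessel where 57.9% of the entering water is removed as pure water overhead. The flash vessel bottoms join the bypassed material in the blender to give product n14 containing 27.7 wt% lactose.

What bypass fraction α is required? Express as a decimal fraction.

All 848×0.193 = 163.66 lb/h of lactose reaches n14, so n14 = 163.66/0.277 = 590.84 lb/h and vapour = 257.16 lb/h.
The evaporator receives (1−α)·848 of feed at 0.807 water and removes 0.579 of that water:
0.579×0.807×(1−α)×848 = 257.16
(1−α) = 257.16/396.23 = 0.6490;  α = 0.3510.

0.351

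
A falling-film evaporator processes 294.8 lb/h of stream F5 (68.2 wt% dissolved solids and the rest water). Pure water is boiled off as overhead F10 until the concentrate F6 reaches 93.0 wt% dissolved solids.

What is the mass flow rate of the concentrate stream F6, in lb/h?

dissolved solids is conserved: 294.8×0.682 = 201.05 lb/h all reports to the concentrate.
Concentrate = 201.05/(target fraction) = 216.19 lb/h.

216.2 lb/h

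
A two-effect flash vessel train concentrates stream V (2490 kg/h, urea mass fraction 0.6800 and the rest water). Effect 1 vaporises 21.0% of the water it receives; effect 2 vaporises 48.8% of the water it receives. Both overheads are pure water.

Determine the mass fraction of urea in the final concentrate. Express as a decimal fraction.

0.8401

water in feed = 2490×0.320 = 796.8 kg/h.
After stage 1: water left = (1−0.210)×796.8 = 629.47; stream total = 2322.7 kg/h.
After stage 2: water left = (1−0.488)×629.47 = 322.29; final concentrate = 2015.5 kg/h.
urea fraction = 1693.2/2015.5 = 0.8401.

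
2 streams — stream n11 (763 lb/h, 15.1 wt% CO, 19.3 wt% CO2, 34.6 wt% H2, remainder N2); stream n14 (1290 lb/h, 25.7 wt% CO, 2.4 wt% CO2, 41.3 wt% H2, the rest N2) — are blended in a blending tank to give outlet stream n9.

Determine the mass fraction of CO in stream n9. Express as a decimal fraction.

0.218

Total flow out = 763 + 1290 = 2053 lb/h.
CO in = 763×0.151 + 1290×0.257 = 446.74 lb/h.
CO mass fraction in n9 = 446.74/2053 = 0.218.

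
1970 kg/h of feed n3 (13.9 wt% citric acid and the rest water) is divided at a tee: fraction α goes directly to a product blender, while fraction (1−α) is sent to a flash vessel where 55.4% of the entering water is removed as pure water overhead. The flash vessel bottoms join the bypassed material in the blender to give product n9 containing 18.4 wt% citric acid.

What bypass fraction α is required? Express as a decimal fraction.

All 1970×0.139 = 273.83 kg/h of citric acid reaches n9, so n9 = 273.83/0.184 = 1488.2 kg/h and vapour = 481.79 kg/h.
The evaporator receives (1−α)·1970 of feed at 0.861 water and removes 0.554 of that water:
0.554×0.861×(1−α)×1970 = 481.79
(1−α) = 481.79/939.68 = 0.5127;  α = 0.4873.

0.487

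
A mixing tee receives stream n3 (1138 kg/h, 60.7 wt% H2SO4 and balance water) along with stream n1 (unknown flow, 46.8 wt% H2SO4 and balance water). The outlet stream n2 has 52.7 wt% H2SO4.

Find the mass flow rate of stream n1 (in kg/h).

1543 kg/h

Let n1 be the unknown flow. Total out = 1138 + n1.
H2SO4 balance: 690.77 + 0.468·n1 = 0.527·(1138 + n1)
(0.468 − 0.527)·n1 = 0.527×1138 − 690.77 = -91.04
n1 = -91.04 / -0.059 = 1543.1 kg/h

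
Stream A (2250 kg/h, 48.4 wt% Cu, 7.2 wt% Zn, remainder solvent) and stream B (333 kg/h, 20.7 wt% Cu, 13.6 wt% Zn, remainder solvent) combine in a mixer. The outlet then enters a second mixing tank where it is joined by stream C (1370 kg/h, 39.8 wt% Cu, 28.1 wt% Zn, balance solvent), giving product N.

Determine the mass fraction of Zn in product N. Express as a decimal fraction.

Overall, product flow = 3953 kg/h.
Zn in = 2250×0.072 + 333×0.136 + 1370×0.281 = 592.26 kg/h.
Zn fraction in N = 0.1498.

0.1498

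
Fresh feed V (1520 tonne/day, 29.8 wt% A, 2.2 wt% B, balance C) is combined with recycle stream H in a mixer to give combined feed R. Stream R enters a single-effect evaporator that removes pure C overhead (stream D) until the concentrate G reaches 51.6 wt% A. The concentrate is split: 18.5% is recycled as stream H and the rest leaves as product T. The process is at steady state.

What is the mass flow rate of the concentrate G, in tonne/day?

1077 tonne/day

Overall A balance (none leaves overhead): A in fresh feed = A in product, i.e. 1520×0.298 = (1−0.185)·G·0.516.
G = 452.96/(0.516×0.815) = 1077.1 tonne/day.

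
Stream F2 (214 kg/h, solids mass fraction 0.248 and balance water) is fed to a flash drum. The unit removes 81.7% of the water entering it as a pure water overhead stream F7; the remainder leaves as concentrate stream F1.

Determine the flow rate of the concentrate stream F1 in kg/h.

82.52 kg/h

water entering = 214×0.752 = 160.93 kg/h; overhead removed = 0.817×160.93 = 131.48 kg/h.
Concentrate = 214 − 131.48 = 82.522 kg/h.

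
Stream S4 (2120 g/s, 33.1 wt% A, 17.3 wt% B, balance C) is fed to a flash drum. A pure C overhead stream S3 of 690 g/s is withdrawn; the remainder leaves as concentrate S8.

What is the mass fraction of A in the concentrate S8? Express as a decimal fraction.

A is not removed: 2120×0.331 = 701.72 g/s of A enters S8.
Concentrate = 2120 − 690 = 1430 g/s.
Mass fraction = 701.72/1430 = 0.4907.

0.4907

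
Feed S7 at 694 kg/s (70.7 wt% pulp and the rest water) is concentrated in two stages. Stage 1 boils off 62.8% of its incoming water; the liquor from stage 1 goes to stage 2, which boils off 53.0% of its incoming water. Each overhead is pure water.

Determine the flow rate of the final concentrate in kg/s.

water in feed = 694×0.293 = 203.34 kg/s.
After stage 1: water left = (1−0.628)×203.34 = 75.643; stream total = 566.3 kg/s.
After stage 2: water left = (1−0.530)×75.643 = 35.552; final concentrate = 526.21 kg/s.

526.2 kg/s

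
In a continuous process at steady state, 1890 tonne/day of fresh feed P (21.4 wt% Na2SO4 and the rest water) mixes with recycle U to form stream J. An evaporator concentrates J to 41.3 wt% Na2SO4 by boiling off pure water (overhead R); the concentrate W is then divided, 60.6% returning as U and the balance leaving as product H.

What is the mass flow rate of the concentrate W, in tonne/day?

Overall Na2SO4 balance (none leaves overhead): Na2SO4 in fresh feed = Na2SO4 in product, i.e. 1890×0.214 = (1−0.606)·W·0.413.
W = 404.46/(0.413×0.394) = 2485.6 tonne/day.

2486 tonne/day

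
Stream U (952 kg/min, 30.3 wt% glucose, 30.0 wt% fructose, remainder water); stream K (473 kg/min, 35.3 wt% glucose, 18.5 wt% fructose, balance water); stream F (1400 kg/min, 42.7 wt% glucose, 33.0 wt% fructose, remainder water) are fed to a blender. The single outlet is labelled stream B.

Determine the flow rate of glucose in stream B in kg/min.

glucose out = glucose in = 952×0.303 + 473×0.353 + 1400×0.427 = 1053.2 kg/min.

1053 kg/min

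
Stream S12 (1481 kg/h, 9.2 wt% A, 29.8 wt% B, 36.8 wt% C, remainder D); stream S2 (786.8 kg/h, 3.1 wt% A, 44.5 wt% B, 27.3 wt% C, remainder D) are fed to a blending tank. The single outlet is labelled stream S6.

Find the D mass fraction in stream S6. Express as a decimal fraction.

Total flow out = 1481 + 786.8 = 2267.8 kg/h.
D in = 1481×0.242 + 786.8×0.251 = 555.89 kg/h.
D mass fraction in S6 = 555.89/2267.8 = 0.245.

0.245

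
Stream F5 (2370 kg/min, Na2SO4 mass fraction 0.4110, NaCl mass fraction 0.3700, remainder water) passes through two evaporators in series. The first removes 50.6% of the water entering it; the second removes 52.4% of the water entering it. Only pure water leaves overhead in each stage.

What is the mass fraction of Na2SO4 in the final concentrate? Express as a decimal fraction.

water in feed = 2370×0.219 = 519.03 kg/min.
After stage 1: water left = (1−0.506)×519.03 = 256.4; stream total = 2107.4 kg/min.
After stage 2: water left = (1−0.524)×256.4 = 122.05; final concentrate = 1973 kg/min.
Na2SO4 fraction = 974.07/1973 = 0.4937.

0.4937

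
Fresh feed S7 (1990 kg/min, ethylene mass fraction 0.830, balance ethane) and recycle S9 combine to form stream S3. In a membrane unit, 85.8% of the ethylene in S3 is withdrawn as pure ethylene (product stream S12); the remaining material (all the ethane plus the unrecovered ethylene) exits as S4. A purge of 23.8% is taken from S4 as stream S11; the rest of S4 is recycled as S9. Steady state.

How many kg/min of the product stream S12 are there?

1589 kg/min

ethylene in S3: m_A = 1990×0.830 + (1−0.238)·(1−0.858)·m_A, so m_A = 1651.7/0.8918 = 1852.1 kg/min.
Product S12 = 0.858×1852.1 = 1589.1 kg/min.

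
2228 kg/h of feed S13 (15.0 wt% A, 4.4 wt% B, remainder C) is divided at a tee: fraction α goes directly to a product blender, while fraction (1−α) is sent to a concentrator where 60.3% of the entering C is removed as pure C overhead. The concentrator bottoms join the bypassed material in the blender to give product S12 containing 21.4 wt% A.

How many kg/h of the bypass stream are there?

All 2228×0.150 = 334.2 kg/h of A reaches S12, so S12 = 334.2/0.214 = 1561.7 kg/h and vapour = 666.32 kg/h.
The evaporator receives (1−α)·2228 of feed at 0.806 C and removes 0.603 of that C:
0.603×0.806×(1−α)×2228 = 666.32
(1−α) = 666.32/1082.8 = 0.6153;  α = 0.3847.
Bypass flow = 0.3847×2228 = 857.03 kg/h.

857 kg/h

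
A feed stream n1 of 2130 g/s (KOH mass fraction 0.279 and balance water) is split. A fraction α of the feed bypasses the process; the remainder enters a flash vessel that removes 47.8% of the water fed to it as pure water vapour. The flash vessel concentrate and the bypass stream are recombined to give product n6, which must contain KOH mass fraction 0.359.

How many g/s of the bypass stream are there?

752.8 g/s

All 2130×0.279 = 594.27 g/s of KOH reaches n6, so n6 = 594.27/0.359 = 1655.3 g/s and vapour = 474.65 g/s.
The evaporator receives (1−α)·2130 of feed at 0.721 water and removes 0.478 of that water:
0.478×0.721×(1−α)×2130 = 474.65
(1−α) = 474.65/734.08 = 0.6466;  α = 0.3534.
Bypass flow = 0.3534×2130 = 752.75 g/s.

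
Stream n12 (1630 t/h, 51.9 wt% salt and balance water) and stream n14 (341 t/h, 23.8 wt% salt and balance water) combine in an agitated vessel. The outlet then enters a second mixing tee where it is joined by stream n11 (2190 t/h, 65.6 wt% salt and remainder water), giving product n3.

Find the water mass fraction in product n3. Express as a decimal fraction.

Overall, product flow = 4161 t/h.
water in = 1630×0.481 + 341×0.762 + 2190×0.344 = 1797.2 t/h.
water fraction in n3 = 0.432.

0.432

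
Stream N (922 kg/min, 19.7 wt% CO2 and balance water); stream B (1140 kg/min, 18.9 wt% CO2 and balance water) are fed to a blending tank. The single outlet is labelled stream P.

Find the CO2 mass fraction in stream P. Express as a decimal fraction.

Total flow out = 922 + 1140 = 2062 kg/min.
CO2 in = 922×0.197 + 1140×0.189 = 397.09 kg/min.
CO2 mass fraction in P = 397.09/2062 = 0.193.

0.193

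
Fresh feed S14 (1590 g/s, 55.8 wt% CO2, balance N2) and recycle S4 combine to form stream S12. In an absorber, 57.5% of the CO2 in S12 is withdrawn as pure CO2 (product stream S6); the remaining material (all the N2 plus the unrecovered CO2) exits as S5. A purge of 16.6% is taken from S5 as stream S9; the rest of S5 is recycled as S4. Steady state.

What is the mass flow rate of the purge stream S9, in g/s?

799.7 g/s

N2 enters only via S14 and leaves only via the purge: 1590×0.442 = 0.166×(N2 in S5), and the absorber passes all N2, so N2 in S12 = N2 in S5 = 4233.6 g/s.
CO2 in S12: m_A = 1590×0.558 + (1−0.166)·(1−0.575)·m_A, so m_A = 887.22/0.6455 = 1374.4 g/s.
S5 = (1−0.575)×1374.4 + 4233.6 = 4817.7 g/s.
Purge S9 = 0.166×4817.7 = 799.74 g/s.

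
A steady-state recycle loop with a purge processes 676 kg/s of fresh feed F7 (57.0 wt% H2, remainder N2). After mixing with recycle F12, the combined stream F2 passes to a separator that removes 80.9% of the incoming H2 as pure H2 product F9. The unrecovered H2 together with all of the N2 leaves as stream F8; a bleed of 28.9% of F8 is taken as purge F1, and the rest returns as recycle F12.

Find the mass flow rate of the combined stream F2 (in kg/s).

N2 enters only via F7 and leaves only via the purge: 676×0.430 = 0.289×(N2 in F8), and the separator passes all N2, so N2 in F2 = N2 in F8 = 1005.8 kg/s.
H2 in F2: m_A = 676×0.570 + (1−0.289)·(1−0.809)·m_A, so m_A = 385.32/0.8642 = 445.87 kg/s.
F2 = 445.87 + 1005.8 = 1451.7 kg/s.

1452 kg/s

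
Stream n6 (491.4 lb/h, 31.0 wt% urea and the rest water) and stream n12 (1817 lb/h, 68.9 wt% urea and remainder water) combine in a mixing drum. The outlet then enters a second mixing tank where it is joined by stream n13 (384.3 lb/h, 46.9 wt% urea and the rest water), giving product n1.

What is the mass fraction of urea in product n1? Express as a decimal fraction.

Overall, product flow = 2692.7 lb/h.
urea in = 491.4×0.310 + 1817×0.689 + 384.3×0.469 = 1584.5 lb/h.
urea fraction in n1 = 0.588.

0.588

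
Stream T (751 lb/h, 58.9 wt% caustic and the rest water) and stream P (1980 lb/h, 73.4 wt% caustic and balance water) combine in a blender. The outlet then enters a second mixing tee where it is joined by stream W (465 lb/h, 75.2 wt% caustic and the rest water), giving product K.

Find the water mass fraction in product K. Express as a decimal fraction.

0.2975

Overall, product flow = 3196 lb/h.
water in = 751×0.411 + 1980×0.266 + 465×0.248 = 950.66 lb/h.
water fraction in K = 0.2975.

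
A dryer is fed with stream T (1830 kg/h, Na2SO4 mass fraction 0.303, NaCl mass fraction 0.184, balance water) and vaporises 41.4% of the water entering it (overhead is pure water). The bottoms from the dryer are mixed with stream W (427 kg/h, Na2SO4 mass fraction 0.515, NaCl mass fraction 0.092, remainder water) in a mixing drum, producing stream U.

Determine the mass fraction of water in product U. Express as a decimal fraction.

Vapour removed = 0.414×0.513×1830 = 388.66 kg/h; concentrate = 1441.3 kg/h.
water reaching the mixer = 550.13 (from concentrate) + 427×0.393 = 717.94 kg/h.
Product flow = 1441.3 + 427 = 1868.3 kg/h; water fraction = 0.384.

0.384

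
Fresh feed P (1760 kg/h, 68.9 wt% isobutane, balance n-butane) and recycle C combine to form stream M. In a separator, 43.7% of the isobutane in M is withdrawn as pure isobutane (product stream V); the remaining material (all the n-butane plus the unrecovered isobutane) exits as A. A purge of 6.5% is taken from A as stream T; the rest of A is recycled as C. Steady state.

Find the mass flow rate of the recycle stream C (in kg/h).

9221 kg/h

n-butane enters only via P and leaves only via the purge: 1760×0.311 = 0.065×(n-butane in A), and the separator passes all n-butane, so n-butane in M = n-butane in A = 8420.9 kg/h.
isobutane in M: m_A = 1760×0.689 + (1−0.065)·(1−0.437)·m_A, so m_A = 1212.6/0.4736 = 2560.5 kg/h.
A = (1−0.437)×2560.5 + 8420.9 = 9862.5 kg/h.
Recycle C = (1−0.065)×9862.5 = 9221.4 kg/h.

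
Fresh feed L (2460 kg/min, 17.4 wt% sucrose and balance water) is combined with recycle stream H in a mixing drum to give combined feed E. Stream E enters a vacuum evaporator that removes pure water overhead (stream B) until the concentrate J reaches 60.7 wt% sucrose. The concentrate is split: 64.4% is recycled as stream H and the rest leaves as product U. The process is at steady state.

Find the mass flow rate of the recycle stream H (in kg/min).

1276 kg/min

Overall sucrose balance (none leaves overhead): sucrose in fresh feed = sucrose in product, i.e. 2460×0.174 = (1−0.644)·J·0.607.
J = 428.04/(0.607×0.356) = 1980.8 kg/min.
Recycle H = 0.644×1980.8 = 1275.7 kg/min.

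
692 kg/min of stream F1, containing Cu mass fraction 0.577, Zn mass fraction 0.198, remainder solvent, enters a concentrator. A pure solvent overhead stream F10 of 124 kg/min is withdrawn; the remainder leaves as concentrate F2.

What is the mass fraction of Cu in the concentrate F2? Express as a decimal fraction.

Cu is not removed: 692×0.577 = 399.28 kg/min of Cu enters F2.
Concentrate = 692 − 124 = 568 kg/min.
Mass fraction = 399.28/568 = 0.703.

0.703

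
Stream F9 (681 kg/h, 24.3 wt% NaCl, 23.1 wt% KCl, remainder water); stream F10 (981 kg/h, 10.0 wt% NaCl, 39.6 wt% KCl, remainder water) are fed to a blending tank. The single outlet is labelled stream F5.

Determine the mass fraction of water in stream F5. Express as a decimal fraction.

0.513

Total flow out = 681 + 981 = 1662 kg/h.
water in = 681×0.526 + 981×0.504 = 852.63 kg/h.
water mass fraction in F5 = 852.63/1662 = 0.513.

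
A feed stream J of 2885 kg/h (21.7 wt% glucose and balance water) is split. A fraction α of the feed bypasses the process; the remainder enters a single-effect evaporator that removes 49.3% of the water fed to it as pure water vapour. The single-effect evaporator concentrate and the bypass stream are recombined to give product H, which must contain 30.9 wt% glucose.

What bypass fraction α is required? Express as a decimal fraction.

0.229

All 2885×0.217 = 626.04 kg/h of glucose reaches H, so H = 626.04/0.309 = 2026 kg/h and vapour = 858.96 kg/h.
The evaporator receives (1−α)·2885 of feed at 0.783 water and removes 0.493 of that water:
0.493×0.783×(1−α)×2885 = 858.96
(1−α) = 858.96/1113.7 = 0.7713;  α = 0.2287.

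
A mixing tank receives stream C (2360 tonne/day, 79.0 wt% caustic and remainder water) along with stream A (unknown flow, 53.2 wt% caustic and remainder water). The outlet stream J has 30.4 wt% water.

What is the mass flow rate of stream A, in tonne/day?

Let A be the unknown flow. Total out = 2360 + A.
water balance: 495.6 + 0.468·A = 0.304·(2360 + A)
(0.468 − 0.304)·A = 0.304×2360 − 495.6 = 221.84
A = 221.84 / 0.164 = 1352.7 tonne/day

1353 tonne/day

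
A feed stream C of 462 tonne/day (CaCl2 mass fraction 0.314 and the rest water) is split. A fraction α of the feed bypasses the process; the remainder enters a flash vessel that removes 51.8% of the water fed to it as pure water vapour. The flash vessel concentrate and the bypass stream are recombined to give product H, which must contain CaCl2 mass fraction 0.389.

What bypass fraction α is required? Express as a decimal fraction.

All 462×0.314 = 145.07 tonne/day of CaCl2 reaches H, so H = 145.07/0.389 = 372.93 tonne/day and vapour = 89.075 tonne/day.
The evaporator receives (1−α)·462 of feed at 0.686 water and removes 0.518 of that water:
0.518×0.686×(1−α)×462 = 89.075
(1−α) = 89.075/164.17 = 0.5426;  α = 0.4574.

0.457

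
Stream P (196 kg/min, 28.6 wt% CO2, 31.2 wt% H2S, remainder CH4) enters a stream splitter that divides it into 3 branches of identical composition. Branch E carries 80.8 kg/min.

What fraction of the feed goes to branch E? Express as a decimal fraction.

Fraction to E = 80.8/196 = 0.4122.

0.412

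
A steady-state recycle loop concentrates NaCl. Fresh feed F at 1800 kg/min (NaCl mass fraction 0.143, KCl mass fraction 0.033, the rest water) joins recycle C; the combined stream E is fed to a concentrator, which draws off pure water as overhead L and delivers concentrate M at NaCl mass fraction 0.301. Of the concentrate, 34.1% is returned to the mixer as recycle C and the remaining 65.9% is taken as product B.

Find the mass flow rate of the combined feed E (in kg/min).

Overall NaCl balance (none leaves overhead): NaCl in fresh feed = NaCl in product, i.e. 1800×0.143 = (1−0.341)·M·0.301.
M = 257.4/(0.301×0.659) = 1297.6 kg/min.
Recycle C = 0.341×1297.6 = 442.5 kg/min.
Combined feed E = 1800 + 442.5 = 2242.5 kg/min.

2242 kg/min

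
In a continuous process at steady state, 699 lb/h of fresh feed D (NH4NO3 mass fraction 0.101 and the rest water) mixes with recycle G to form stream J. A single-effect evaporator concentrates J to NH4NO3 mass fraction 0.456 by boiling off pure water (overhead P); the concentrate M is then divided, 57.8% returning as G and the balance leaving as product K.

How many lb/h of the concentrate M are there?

Overall NH4NO3 balance (none leaves overhead): NH4NO3 in fresh feed = NH4NO3 in product, i.e. 699×0.101 = (1−0.578)·M·0.456.
M = 70.599/(0.456×0.422) = 366.88 lb/h.

366.9 lb/h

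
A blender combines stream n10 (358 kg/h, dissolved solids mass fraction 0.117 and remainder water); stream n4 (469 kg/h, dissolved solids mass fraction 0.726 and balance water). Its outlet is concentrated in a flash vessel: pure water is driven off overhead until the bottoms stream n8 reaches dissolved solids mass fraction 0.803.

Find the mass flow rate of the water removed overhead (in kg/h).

dissolved solids entering = 358×0.117 + 469×0.726 = 382.38 kg/h.
All dissolved solids reports to n8, so n8 = 382.38/0.803 = 476.19 kg/h.
Total feed = 827 kg/h; overhead = 827 − 476.19 = 350.81 kg/h.

350.8 kg/h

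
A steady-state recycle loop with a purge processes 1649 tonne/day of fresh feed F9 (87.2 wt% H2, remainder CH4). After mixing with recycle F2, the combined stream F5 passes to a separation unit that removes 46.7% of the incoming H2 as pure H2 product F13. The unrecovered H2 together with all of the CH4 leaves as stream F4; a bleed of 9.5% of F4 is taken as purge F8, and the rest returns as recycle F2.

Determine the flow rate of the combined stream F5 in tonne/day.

5000 tonne/day

CH4 enters only via F9 and leaves only via the purge: 1649×0.128 = 0.095×(CH4 in F4), and the separation unit passes all CH4, so CH4 in F5 = CH4 in F4 = 2221.8 tonne/day.
H2 in F5: m_A = 1649×0.872 + (1−0.095)·(1−0.467)·m_A, so m_A = 1437.9/0.5176 = 2777.9 tonne/day.
F5 = 2777.9 + 2221.8 = 4999.7 tonne/day.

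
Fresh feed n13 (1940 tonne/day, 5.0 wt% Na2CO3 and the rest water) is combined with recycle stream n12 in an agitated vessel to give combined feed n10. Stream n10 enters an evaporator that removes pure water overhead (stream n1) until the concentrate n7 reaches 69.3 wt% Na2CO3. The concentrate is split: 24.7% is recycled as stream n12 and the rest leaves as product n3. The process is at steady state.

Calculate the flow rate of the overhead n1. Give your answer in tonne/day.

Overall Na2CO3 balance (none leaves overhead): Na2CO3 in fresh feed = Na2CO3 in product, i.e. 1940×0.050 = (1−0.247)·n7·0.693.
n7 = 97/(0.693×0.753) = 185.88 tonne/day.
Recycle n12 = 0.247×185.88 = 45.914 tonne/day.
Combined feed n10 = 1940 + 45.914 = 1985.9 tonne/day.
Overhead n1 = n10 − n7 = 1985.9 − 185.88 = 1800 tonne/day.

1800 tonne/day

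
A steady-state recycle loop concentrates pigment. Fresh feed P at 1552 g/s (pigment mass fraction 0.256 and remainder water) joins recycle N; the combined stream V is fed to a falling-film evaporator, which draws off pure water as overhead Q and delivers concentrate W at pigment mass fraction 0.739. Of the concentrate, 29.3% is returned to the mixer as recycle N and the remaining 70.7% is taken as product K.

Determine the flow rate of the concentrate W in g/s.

760.4 g/s

Overall pigment balance (none leaves overhead): pigment in fresh feed = pigment in product, i.e. 1552×0.256 = (1−0.293)·W·0.739.
W = 397.31/(0.739×0.707) = 760.45 g/s.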